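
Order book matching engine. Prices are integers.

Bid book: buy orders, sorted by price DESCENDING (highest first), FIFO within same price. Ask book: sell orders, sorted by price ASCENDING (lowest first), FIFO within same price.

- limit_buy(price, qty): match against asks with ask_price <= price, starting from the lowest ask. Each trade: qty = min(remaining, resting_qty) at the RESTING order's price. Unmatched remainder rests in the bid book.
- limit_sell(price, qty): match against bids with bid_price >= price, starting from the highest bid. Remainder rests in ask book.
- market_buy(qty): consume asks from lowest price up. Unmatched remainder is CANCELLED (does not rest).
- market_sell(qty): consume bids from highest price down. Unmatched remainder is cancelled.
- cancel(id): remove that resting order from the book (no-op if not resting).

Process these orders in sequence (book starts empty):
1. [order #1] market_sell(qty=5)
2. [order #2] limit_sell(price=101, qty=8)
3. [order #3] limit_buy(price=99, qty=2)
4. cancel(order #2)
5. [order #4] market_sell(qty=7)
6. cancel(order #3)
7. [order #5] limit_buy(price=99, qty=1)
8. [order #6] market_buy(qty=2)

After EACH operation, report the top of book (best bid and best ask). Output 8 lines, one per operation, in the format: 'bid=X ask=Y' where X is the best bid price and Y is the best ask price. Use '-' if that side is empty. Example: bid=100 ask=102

After op 1 [order #1] market_sell(qty=5): fills=none; bids=[-] asks=[-]
After op 2 [order #2] limit_sell(price=101, qty=8): fills=none; bids=[-] asks=[#2:8@101]
After op 3 [order #3] limit_buy(price=99, qty=2): fills=none; bids=[#3:2@99] asks=[#2:8@101]
After op 4 cancel(order #2): fills=none; bids=[#3:2@99] asks=[-]
After op 5 [order #4] market_sell(qty=7): fills=#3x#4:2@99; bids=[-] asks=[-]
After op 6 cancel(order #3): fills=none; bids=[-] asks=[-]
After op 7 [order #5] limit_buy(price=99, qty=1): fills=none; bids=[#5:1@99] asks=[-]
After op 8 [order #6] market_buy(qty=2): fills=none; bids=[#5:1@99] asks=[-]

Answer: bid=- ask=-
bid=- ask=101
bid=99 ask=101
bid=99 ask=-
bid=- ask=-
bid=- ask=-
bid=99 ask=-
bid=99 ask=-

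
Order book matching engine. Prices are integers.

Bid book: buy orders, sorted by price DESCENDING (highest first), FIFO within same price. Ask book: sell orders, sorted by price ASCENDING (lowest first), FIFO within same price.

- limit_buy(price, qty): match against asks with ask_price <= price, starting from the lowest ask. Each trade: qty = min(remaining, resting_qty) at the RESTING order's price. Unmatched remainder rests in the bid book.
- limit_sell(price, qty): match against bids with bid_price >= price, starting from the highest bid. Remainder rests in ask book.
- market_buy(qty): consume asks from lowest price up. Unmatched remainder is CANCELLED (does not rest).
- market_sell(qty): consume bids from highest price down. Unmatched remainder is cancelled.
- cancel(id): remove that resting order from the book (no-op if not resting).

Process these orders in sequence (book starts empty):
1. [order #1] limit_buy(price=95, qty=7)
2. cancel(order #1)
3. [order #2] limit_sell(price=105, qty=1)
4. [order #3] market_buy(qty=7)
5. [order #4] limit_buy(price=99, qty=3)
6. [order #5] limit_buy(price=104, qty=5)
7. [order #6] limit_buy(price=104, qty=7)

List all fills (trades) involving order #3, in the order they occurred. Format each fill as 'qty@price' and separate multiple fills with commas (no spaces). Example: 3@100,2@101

After op 1 [order #1] limit_buy(price=95, qty=7): fills=none; bids=[#1:7@95] asks=[-]
After op 2 cancel(order #1): fills=none; bids=[-] asks=[-]
After op 3 [order #2] limit_sell(price=105, qty=1): fills=none; bids=[-] asks=[#2:1@105]
After op 4 [order #3] market_buy(qty=7): fills=#3x#2:1@105; bids=[-] asks=[-]
After op 5 [order #4] limit_buy(price=99, qty=3): fills=none; bids=[#4:3@99] asks=[-]
After op 6 [order #5] limit_buy(price=104, qty=5): fills=none; bids=[#5:5@104 #4:3@99] asks=[-]
After op 7 [order #6] limit_buy(price=104, qty=7): fills=none; bids=[#5:5@104 #6:7@104 #4:3@99] asks=[-]

Answer: 1@105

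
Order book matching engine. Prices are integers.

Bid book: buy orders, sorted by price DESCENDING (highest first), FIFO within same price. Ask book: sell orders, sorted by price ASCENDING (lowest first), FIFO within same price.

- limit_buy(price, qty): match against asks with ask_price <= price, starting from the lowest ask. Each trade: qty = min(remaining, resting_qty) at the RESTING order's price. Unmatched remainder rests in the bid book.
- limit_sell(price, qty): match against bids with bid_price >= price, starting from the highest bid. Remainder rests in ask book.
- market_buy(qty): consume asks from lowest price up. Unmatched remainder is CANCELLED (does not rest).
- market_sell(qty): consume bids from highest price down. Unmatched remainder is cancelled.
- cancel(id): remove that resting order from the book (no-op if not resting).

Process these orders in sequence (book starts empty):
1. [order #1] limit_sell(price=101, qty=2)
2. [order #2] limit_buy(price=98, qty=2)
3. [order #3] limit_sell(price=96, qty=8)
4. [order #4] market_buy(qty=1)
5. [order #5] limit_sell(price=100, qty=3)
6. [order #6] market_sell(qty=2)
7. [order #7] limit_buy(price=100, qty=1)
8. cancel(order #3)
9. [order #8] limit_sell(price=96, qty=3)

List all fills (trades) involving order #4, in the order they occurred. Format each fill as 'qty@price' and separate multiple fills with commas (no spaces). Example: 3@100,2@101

After op 1 [order #1] limit_sell(price=101, qty=2): fills=none; bids=[-] asks=[#1:2@101]
After op 2 [order #2] limit_buy(price=98, qty=2): fills=none; bids=[#2:2@98] asks=[#1:2@101]
After op 3 [order #3] limit_sell(price=96, qty=8): fills=#2x#3:2@98; bids=[-] asks=[#3:6@96 #1:2@101]
After op 4 [order #4] market_buy(qty=1): fills=#4x#3:1@96; bids=[-] asks=[#3:5@96 #1:2@101]
After op 5 [order #5] limit_sell(price=100, qty=3): fills=none; bids=[-] asks=[#3:5@96 #5:3@100 #1:2@101]
After op 6 [order #6] market_sell(qty=2): fills=none; bids=[-] asks=[#3:5@96 #5:3@100 #1:2@101]
After op 7 [order #7] limit_buy(price=100, qty=1): fills=#7x#3:1@96; bids=[-] asks=[#3:4@96 #5:3@100 #1:2@101]
After op 8 cancel(order #3): fills=none; bids=[-] asks=[#5:3@100 #1:2@101]
After op 9 [order #8] limit_sell(price=96, qty=3): fills=none; bids=[-] asks=[#8:3@96 #5:3@100 #1:2@101]

Answer: 1@96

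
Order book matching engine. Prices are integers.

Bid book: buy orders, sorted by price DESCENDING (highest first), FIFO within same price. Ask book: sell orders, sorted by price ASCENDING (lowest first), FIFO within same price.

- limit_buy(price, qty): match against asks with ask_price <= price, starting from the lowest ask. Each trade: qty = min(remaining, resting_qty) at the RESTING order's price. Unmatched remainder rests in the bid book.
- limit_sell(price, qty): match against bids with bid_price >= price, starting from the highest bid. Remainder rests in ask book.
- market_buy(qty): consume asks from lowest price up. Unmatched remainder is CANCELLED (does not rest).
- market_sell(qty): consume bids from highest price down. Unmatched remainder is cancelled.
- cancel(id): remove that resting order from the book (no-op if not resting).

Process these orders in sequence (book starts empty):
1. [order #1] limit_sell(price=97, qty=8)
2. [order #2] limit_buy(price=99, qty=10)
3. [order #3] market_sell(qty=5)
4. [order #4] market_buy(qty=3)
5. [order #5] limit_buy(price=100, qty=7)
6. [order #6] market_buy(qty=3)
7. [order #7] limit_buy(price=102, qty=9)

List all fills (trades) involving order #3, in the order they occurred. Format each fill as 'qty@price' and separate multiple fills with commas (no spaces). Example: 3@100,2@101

After op 1 [order #1] limit_sell(price=97, qty=8): fills=none; bids=[-] asks=[#1:8@97]
After op 2 [order #2] limit_buy(price=99, qty=10): fills=#2x#1:8@97; bids=[#2:2@99] asks=[-]
After op 3 [order #3] market_sell(qty=5): fills=#2x#3:2@99; bids=[-] asks=[-]
After op 4 [order #4] market_buy(qty=3): fills=none; bids=[-] asks=[-]
After op 5 [order #5] limit_buy(price=100, qty=7): fills=none; bids=[#5:7@100] asks=[-]
After op 6 [order #6] market_buy(qty=3): fills=none; bids=[#5:7@100] asks=[-]
After op 7 [order #7] limit_buy(price=102, qty=9): fills=none; bids=[#7:9@102 #5:7@100] asks=[-]

Answer: 2@99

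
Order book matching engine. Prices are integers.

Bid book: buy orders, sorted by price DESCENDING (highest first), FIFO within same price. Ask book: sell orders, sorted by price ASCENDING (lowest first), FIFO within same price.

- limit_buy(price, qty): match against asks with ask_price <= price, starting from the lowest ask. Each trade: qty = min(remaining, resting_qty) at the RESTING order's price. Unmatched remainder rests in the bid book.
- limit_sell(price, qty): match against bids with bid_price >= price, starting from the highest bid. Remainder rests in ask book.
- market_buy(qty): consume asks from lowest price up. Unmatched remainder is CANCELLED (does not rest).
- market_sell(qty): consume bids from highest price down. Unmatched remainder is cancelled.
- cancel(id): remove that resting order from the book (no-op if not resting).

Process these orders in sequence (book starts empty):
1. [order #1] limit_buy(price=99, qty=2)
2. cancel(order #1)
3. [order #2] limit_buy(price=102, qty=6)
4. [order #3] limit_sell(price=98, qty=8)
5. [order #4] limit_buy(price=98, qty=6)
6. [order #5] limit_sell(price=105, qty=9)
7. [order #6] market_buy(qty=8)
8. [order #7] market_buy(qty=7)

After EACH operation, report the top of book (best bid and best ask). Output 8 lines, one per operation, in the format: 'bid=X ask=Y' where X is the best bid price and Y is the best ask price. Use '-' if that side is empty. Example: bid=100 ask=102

Answer: bid=99 ask=-
bid=- ask=-
bid=102 ask=-
bid=- ask=98
bid=98 ask=-
bid=98 ask=105
bid=98 ask=105
bid=98 ask=-

Derivation:
After op 1 [order #1] limit_buy(price=99, qty=2): fills=none; bids=[#1:2@99] asks=[-]
After op 2 cancel(order #1): fills=none; bids=[-] asks=[-]
After op 3 [order #2] limit_buy(price=102, qty=6): fills=none; bids=[#2:6@102] asks=[-]
After op 4 [order #3] limit_sell(price=98, qty=8): fills=#2x#3:6@102; bids=[-] asks=[#3:2@98]
After op 5 [order #4] limit_buy(price=98, qty=6): fills=#4x#3:2@98; bids=[#4:4@98] asks=[-]
After op 6 [order #5] limit_sell(price=105, qty=9): fills=none; bids=[#4:4@98] asks=[#5:9@105]
After op 7 [order #6] market_buy(qty=8): fills=#6x#5:8@105; bids=[#4:4@98] asks=[#5:1@105]
After op 8 [order #7] market_buy(qty=7): fills=#7x#5:1@105; bids=[#4:4@98] asks=[-]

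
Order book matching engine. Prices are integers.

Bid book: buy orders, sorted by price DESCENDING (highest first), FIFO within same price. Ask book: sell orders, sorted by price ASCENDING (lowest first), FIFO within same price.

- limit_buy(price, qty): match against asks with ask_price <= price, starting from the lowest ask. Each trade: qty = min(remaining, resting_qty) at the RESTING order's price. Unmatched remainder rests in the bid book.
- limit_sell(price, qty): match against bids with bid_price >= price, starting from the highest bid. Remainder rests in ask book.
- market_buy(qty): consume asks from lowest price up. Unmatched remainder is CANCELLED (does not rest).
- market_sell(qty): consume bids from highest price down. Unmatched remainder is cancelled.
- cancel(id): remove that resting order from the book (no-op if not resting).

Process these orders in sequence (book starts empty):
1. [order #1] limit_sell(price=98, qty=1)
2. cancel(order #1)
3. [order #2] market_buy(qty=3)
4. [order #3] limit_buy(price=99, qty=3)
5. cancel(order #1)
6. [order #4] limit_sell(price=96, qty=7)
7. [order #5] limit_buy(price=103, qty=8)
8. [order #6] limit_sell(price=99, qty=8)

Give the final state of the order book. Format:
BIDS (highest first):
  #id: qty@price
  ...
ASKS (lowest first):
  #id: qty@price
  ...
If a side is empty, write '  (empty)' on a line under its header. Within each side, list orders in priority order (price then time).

Answer: BIDS (highest first):
  (empty)
ASKS (lowest first):
  #6: 4@99

Derivation:
After op 1 [order #1] limit_sell(price=98, qty=1): fills=none; bids=[-] asks=[#1:1@98]
After op 2 cancel(order #1): fills=none; bids=[-] asks=[-]
After op 3 [order #2] market_buy(qty=3): fills=none; bids=[-] asks=[-]
After op 4 [order #3] limit_buy(price=99, qty=3): fills=none; bids=[#3:3@99] asks=[-]
After op 5 cancel(order #1): fills=none; bids=[#3:3@99] asks=[-]
After op 6 [order #4] limit_sell(price=96, qty=7): fills=#3x#4:3@99; bids=[-] asks=[#4:4@96]
After op 7 [order #5] limit_buy(price=103, qty=8): fills=#5x#4:4@96; bids=[#5:4@103] asks=[-]
After op 8 [order #6] limit_sell(price=99, qty=8): fills=#5x#6:4@103; bids=[-] asks=[#6:4@99]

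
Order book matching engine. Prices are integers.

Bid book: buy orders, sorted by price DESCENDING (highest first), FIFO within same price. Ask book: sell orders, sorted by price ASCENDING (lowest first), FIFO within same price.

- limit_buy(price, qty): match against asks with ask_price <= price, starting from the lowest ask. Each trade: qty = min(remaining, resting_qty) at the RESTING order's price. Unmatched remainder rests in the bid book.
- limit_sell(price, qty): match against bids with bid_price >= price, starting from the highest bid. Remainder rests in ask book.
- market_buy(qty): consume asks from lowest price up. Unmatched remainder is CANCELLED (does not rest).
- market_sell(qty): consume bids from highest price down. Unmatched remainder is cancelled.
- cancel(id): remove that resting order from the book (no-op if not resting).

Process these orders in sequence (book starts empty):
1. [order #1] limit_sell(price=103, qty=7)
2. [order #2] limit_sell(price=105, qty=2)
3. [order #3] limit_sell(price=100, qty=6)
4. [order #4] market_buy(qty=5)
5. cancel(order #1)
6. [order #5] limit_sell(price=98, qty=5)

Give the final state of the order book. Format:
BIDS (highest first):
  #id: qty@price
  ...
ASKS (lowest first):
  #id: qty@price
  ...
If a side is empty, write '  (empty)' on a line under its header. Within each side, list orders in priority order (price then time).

Answer: BIDS (highest first):
  (empty)
ASKS (lowest first):
  #5: 5@98
  #3: 1@100
  #2: 2@105

Derivation:
After op 1 [order #1] limit_sell(price=103, qty=7): fills=none; bids=[-] asks=[#1:7@103]
After op 2 [order #2] limit_sell(price=105, qty=2): fills=none; bids=[-] asks=[#1:7@103 #2:2@105]
After op 3 [order #3] limit_sell(price=100, qty=6): fills=none; bids=[-] asks=[#3:6@100 #1:7@103 #2:2@105]
After op 4 [order #4] market_buy(qty=5): fills=#4x#3:5@100; bids=[-] asks=[#3:1@100 #1:7@103 #2:2@105]
After op 5 cancel(order #1): fills=none; bids=[-] asks=[#3:1@100 #2:2@105]
After op 6 [order #5] limit_sell(price=98, qty=5): fills=none; bids=[-] asks=[#5:5@98 #3:1@100 #2:2@105]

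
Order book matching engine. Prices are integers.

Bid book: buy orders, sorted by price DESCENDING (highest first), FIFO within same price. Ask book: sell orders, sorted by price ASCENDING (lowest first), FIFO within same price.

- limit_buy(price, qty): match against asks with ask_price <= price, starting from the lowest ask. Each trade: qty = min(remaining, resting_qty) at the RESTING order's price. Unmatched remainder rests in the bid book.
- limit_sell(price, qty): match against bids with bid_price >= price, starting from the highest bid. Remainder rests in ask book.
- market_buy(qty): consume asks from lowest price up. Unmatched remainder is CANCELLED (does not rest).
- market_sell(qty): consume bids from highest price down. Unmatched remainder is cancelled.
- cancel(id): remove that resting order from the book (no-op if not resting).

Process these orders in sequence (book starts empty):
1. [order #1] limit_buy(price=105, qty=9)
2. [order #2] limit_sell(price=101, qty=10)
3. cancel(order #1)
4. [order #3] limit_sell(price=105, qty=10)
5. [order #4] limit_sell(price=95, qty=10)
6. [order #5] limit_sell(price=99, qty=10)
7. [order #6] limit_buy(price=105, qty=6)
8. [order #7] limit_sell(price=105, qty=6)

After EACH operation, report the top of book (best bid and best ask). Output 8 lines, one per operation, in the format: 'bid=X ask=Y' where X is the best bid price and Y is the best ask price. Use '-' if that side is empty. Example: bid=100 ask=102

After op 1 [order #1] limit_buy(price=105, qty=9): fills=none; bids=[#1:9@105] asks=[-]
After op 2 [order #2] limit_sell(price=101, qty=10): fills=#1x#2:9@105; bids=[-] asks=[#2:1@101]
After op 3 cancel(order #1): fills=none; bids=[-] asks=[#2:1@101]
After op 4 [order #3] limit_sell(price=105, qty=10): fills=none; bids=[-] asks=[#2:1@101 #3:10@105]
After op 5 [order #4] limit_sell(price=95, qty=10): fills=none; bids=[-] asks=[#4:10@95 #2:1@101 #3:10@105]
After op 6 [order #5] limit_sell(price=99, qty=10): fills=none; bids=[-] asks=[#4:10@95 #5:10@99 #2:1@101 #3:10@105]
After op 7 [order #6] limit_buy(price=105, qty=6): fills=#6x#4:6@95; bids=[-] asks=[#4:4@95 #5:10@99 #2:1@101 #3:10@105]
After op 8 [order #7] limit_sell(price=105, qty=6): fills=none; bids=[-] asks=[#4:4@95 #5:10@99 #2:1@101 #3:10@105 #7:6@105]

Answer: bid=105 ask=-
bid=- ask=101
bid=- ask=101
bid=- ask=101
bid=- ask=95
bid=- ask=95
bid=- ask=95
bid=- ask=95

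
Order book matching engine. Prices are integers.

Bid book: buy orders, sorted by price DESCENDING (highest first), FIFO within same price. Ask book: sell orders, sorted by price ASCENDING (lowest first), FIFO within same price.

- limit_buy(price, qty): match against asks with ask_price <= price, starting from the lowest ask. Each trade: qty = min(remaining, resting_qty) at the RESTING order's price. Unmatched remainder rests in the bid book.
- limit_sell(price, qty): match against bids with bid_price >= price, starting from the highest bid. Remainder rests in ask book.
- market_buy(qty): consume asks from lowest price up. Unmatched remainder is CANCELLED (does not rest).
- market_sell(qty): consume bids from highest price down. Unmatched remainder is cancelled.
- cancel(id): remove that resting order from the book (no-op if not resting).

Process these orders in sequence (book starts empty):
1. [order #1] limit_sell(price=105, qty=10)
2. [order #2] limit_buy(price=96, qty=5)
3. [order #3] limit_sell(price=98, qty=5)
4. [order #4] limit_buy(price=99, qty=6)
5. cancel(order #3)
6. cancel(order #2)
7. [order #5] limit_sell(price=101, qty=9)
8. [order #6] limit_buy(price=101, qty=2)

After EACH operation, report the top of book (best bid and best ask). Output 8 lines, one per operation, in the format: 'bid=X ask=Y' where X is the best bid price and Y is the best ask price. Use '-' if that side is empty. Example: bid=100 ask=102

Answer: bid=- ask=105
bid=96 ask=105
bid=96 ask=98
bid=99 ask=105
bid=99 ask=105
bid=99 ask=105
bid=99 ask=101
bid=99 ask=101

Derivation:
After op 1 [order #1] limit_sell(price=105, qty=10): fills=none; bids=[-] asks=[#1:10@105]
After op 2 [order #2] limit_buy(price=96, qty=5): fills=none; bids=[#2:5@96] asks=[#1:10@105]
After op 3 [order #3] limit_sell(price=98, qty=5): fills=none; bids=[#2:5@96] asks=[#3:5@98 #1:10@105]
After op 4 [order #4] limit_buy(price=99, qty=6): fills=#4x#3:5@98; bids=[#4:1@99 #2:5@96] asks=[#1:10@105]
After op 5 cancel(order #3): fills=none; bids=[#4:1@99 #2:5@96] asks=[#1:10@105]
After op 6 cancel(order #2): fills=none; bids=[#4:1@99] asks=[#1:10@105]
After op 7 [order #5] limit_sell(price=101, qty=9): fills=none; bids=[#4:1@99] asks=[#5:9@101 #1:10@105]
After op 8 [order #6] limit_buy(price=101, qty=2): fills=#6x#5:2@101; bids=[#4:1@99] asks=[#5:7@101 #1:10@105]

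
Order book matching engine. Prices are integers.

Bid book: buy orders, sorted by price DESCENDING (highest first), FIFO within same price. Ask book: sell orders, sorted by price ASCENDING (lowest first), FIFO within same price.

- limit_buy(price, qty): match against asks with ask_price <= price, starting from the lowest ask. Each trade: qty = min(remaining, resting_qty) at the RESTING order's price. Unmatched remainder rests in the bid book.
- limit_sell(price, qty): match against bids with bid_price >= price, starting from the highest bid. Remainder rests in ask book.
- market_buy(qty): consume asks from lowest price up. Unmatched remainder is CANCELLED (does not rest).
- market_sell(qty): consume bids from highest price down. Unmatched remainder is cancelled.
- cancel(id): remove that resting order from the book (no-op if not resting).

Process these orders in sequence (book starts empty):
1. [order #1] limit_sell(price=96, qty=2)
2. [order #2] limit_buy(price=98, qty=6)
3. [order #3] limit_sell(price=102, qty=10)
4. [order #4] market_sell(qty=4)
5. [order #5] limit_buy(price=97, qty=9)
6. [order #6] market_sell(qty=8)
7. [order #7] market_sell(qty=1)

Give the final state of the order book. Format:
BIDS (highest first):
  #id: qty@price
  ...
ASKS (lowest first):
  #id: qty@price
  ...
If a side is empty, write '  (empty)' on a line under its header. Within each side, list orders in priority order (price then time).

Answer: BIDS (highest first):
  (empty)
ASKS (lowest first):
  #3: 10@102

Derivation:
After op 1 [order #1] limit_sell(price=96, qty=2): fills=none; bids=[-] asks=[#1:2@96]
After op 2 [order #2] limit_buy(price=98, qty=6): fills=#2x#1:2@96; bids=[#2:4@98] asks=[-]
After op 3 [order #3] limit_sell(price=102, qty=10): fills=none; bids=[#2:4@98] asks=[#3:10@102]
After op 4 [order #4] market_sell(qty=4): fills=#2x#4:4@98; bids=[-] asks=[#3:10@102]
After op 5 [order #5] limit_buy(price=97, qty=9): fills=none; bids=[#5:9@97] asks=[#3:10@102]
After op 6 [order #6] market_sell(qty=8): fills=#5x#6:8@97; bids=[#5:1@97] asks=[#3:10@102]
After op 7 [order #7] market_sell(qty=1): fills=#5x#7:1@97; bids=[-] asks=[#3:10@102]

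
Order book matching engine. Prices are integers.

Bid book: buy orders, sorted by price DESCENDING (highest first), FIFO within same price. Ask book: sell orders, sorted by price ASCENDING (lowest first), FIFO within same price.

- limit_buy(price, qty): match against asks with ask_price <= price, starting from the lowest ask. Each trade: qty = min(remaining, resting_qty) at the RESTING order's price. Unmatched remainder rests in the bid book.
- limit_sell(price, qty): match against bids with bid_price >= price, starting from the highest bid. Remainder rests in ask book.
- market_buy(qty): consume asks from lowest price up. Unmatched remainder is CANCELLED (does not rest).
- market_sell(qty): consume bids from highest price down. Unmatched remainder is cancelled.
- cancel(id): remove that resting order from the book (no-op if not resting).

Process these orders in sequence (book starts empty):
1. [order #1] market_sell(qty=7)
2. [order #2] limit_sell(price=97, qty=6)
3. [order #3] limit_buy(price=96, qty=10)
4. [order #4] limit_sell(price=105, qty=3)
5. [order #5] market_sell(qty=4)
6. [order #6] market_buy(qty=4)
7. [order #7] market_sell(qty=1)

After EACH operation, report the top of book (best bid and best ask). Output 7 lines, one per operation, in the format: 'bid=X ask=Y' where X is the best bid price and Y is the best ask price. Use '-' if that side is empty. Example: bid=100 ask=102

After op 1 [order #1] market_sell(qty=7): fills=none; bids=[-] asks=[-]
After op 2 [order #2] limit_sell(price=97, qty=6): fills=none; bids=[-] asks=[#2:6@97]
After op 3 [order #3] limit_buy(price=96, qty=10): fills=none; bids=[#3:10@96] asks=[#2:6@97]
After op 4 [order #4] limit_sell(price=105, qty=3): fills=none; bids=[#3:10@96] asks=[#2:6@97 #4:3@105]
After op 5 [order #5] market_sell(qty=4): fills=#3x#5:4@96; bids=[#3:6@96] asks=[#2:6@97 #4:3@105]
After op 6 [order #6] market_buy(qty=4): fills=#6x#2:4@97; bids=[#3:6@96] asks=[#2:2@97 #4:3@105]
After op 7 [order #7] market_sell(qty=1): fills=#3x#7:1@96; bids=[#3:5@96] asks=[#2:2@97 #4:3@105]

Answer: bid=- ask=-
bid=- ask=97
bid=96 ask=97
bid=96 ask=97
bid=96 ask=97
bid=96 ask=97
bid=96 ask=97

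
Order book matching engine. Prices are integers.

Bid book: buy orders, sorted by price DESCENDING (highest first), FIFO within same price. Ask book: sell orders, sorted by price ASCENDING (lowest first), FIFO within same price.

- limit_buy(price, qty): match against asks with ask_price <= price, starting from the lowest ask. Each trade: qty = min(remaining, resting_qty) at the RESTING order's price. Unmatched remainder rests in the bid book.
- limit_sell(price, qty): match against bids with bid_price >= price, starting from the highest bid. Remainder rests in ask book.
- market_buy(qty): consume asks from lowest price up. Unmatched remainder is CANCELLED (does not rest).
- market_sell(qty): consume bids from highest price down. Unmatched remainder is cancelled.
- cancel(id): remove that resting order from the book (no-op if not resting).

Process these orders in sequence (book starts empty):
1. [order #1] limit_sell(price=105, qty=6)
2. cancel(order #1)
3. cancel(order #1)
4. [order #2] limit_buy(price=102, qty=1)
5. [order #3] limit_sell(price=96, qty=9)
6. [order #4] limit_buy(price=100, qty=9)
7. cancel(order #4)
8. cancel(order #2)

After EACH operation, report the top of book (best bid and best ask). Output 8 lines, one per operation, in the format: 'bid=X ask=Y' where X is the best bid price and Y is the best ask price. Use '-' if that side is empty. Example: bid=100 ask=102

After op 1 [order #1] limit_sell(price=105, qty=6): fills=none; bids=[-] asks=[#1:6@105]
After op 2 cancel(order #1): fills=none; bids=[-] asks=[-]
After op 3 cancel(order #1): fills=none; bids=[-] asks=[-]
After op 4 [order #2] limit_buy(price=102, qty=1): fills=none; bids=[#2:1@102] asks=[-]
After op 5 [order #3] limit_sell(price=96, qty=9): fills=#2x#3:1@102; bids=[-] asks=[#3:8@96]
After op 6 [order #4] limit_buy(price=100, qty=9): fills=#4x#3:8@96; bids=[#4:1@100] asks=[-]
After op 7 cancel(order #4): fills=none; bids=[-] asks=[-]
After op 8 cancel(order #2): fills=none; bids=[-] asks=[-]

Answer: bid=- ask=105
bid=- ask=-
bid=- ask=-
bid=102 ask=-
bid=- ask=96
bid=100 ask=-
bid=- ask=-
bid=- ask=-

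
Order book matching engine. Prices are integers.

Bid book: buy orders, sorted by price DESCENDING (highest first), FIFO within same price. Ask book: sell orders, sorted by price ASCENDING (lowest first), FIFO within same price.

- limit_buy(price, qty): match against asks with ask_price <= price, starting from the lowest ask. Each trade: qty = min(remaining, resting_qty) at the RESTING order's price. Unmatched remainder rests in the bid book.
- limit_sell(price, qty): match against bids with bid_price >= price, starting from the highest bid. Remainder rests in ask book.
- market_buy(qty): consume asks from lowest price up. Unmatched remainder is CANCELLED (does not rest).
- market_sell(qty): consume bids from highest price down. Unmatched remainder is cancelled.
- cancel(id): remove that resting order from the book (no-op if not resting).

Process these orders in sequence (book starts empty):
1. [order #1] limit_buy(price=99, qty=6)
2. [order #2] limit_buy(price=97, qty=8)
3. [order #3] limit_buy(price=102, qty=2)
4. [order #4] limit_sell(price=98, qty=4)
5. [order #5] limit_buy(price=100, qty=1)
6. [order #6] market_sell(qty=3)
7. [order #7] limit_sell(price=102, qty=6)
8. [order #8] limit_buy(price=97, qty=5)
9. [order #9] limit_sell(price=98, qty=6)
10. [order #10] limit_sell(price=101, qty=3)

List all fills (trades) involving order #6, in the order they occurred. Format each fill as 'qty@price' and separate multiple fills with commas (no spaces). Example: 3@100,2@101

After op 1 [order #1] limit_buy(price=99, qty=6): fills=none; bids=[#1:6@99] asks=[-]
After op 2 [order #2] limit_buy(price=97, qty=8): fills=none; bids=[#1:6@99 #2:8@97] asks=[-]
After op 3 [order #3] limit_buy(price=102, qty=2): fills=none; bids=[#3:2@102 #1:6@99 #2:8@97] asks=[-]
After op 4 [order #4] limit_sell(price=98, qty=4): fills=#3x#4:2@102 #1x#4:2@99; bids=[#1:4@99 #2:8@97] asks=[-]
After op 5 [order #5] limit_buy(price=100, qty=1): fills=none; bids=[#5:1@100 #1:4@99 #2:8@97] asks=[-]
After op 6 [order #6] market_sell(qty=3): fills=#5x#6:1@100 #1x#6:2@99; bids=[#1:2@99 #2:8@97] asks=[-]
After op 7 [order #7] limit_sell(price=102, qty=6): fills=none; bids=[#1:2@99 #2:8@97] asks=[#7:6@102]
After op 8 [order #8] limit_buy(price=97, qty=5): fills=none; bids=[#1:2@99 #2:8@97 #8:5@97] asks=[#7:6@102]
After op 9 [order #9] limit_sell(price=98, qty=6): fills=#1x#9:2@99; bids=[#2:8@97 #8:5@97] asks=[#9:4@98 #7:6@102]
After op 10 [order #10] limit_sell(price=101, qty=3): fills=none; bids=[#2:8@97 #8:5@97] asks=[#9:4@98 #10:3@101 #7:6@102]

Answer: 1@100,2@99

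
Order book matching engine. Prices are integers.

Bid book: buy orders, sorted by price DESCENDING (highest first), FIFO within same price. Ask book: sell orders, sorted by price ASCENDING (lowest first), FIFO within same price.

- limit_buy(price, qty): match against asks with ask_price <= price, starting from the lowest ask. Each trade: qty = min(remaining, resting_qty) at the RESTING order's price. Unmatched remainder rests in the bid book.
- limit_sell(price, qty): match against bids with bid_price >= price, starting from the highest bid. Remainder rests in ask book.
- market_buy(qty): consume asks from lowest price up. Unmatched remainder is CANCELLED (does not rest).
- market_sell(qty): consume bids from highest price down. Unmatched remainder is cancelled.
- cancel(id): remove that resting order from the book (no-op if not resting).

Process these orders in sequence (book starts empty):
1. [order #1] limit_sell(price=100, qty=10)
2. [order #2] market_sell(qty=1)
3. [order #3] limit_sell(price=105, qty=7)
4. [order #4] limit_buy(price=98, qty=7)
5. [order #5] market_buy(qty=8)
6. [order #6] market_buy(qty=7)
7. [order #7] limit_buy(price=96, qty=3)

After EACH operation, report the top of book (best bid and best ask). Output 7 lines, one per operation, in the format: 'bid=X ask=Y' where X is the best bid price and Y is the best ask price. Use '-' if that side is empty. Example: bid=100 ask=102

Answer: bid=- ask=100
bid=- ask=100
bid=- ask=100
bid=98 ask=100
bid=98 ask=100
bid=98 ask=105
bid=98 ask=105

Derivation:
After op 1 [order #1] limit_sell(price=100, qty=10): fills=none; bids=[-] asks=[#1:10@100]
After op 2 [order #2] market_sell(qty=1): fills=none; bids=[-] asks=[#1:10@100]
After op 3 [order #3] limit_sell(price=105, qty=7): fills=none; bids=[-] asks=[#1:10@100 #3:7@105]
After op 4 [order #4] limit_buy(price=98, qty=7): fills=none; bids=[#4:7@98] asks=[#1:10@100 #3:7@105]
After op 5 [order #5] market_buy(qty=8): fills=#5x#1:8@100; bids=[#4:7@98] asks=[#1:2@100 #3:7@105]
After op 6 [order #6] market_buy(qty=7): fills=#6x#1:2@100 #6x#3:5@105; bids=[#4:7@98] asks=[#3:2@105]
After op 7 [order #7] limit_buy(price=96, qty=3): fills=none; bids=[#4:7@98 #7:3@96] asks=[#3:2@105]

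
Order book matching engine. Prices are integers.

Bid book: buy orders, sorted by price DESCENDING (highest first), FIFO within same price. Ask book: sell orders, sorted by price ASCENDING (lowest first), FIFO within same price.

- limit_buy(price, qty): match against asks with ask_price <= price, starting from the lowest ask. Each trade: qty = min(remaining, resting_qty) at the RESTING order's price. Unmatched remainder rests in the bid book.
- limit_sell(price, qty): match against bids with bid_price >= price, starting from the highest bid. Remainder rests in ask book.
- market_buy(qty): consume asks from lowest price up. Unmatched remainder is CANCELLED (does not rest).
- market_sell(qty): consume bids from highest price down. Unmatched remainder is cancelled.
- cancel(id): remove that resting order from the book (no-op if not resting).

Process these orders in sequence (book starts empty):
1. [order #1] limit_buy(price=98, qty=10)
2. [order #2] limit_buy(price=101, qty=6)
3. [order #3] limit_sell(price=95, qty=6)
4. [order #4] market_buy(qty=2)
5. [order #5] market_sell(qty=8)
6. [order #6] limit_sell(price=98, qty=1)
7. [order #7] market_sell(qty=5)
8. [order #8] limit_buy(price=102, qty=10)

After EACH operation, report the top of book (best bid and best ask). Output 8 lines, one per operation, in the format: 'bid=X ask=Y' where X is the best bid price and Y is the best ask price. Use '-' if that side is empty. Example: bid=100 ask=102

Answer: bid=98 ask=-
bid=101 ask=-
bid=98 ask=-
bid=98 ask=-
bid=98 ask=-
bid=98 ask=-
bid=- ask=-
bid=102 ask=-

Derivation:
After op 1 [order #1] limit_buy(price=98, qty=10): fills=none; bids=[#1:10@98] asks=[-]
After op 2 [order #2] limit_buy(price=101, qty=6): fills=none; bids=[#2:6@101 #1:10@98] asks=[-]
After op 3 [order #3] limit_sell(price=95, qty=6): fills=#2x#3:6@101; bids=[#1:10@98] asks=[-]
After op 4 [order #4] market_buy(qty=2): fills=none; bids=[#1:10@98] asks=[-]
After op 5 [order #5] market_sell(qty=8): fills=#1x#5:8@98; bids=[#1:2@98] asks=[-]
After op 6 [order #6] limit_sell(price=98, qty=1): fills=#1x#6:1@98; bids=[#1:1@98] asks=[-]
After op 7 [order #7] market_sell(qty=5): fills=#1x#7:1@98; bids=[-] asks=[-]
After op 8 [order #8] limit_buy(price=102, qty=10): fills=none; bids=[#8:10@102] asks=[-]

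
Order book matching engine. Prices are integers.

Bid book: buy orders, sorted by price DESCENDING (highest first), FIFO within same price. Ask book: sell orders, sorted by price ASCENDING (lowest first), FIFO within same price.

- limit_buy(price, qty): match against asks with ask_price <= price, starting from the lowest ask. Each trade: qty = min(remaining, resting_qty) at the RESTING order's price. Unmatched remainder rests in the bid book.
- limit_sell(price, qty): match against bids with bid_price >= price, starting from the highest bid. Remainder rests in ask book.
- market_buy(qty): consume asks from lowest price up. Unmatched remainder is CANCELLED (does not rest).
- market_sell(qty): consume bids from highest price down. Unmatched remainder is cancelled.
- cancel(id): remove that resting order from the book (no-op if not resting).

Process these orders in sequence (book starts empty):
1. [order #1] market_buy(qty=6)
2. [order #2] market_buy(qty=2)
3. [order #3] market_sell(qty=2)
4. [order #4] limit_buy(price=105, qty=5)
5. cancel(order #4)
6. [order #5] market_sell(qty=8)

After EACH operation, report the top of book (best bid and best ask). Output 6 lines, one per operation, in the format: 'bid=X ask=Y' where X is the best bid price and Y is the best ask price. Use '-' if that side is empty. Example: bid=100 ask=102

After op 1 [order #1] market_buy(qty=6): fills=none; bids=[-] asks=[-]
After op 2 [order #2] market_buy(qty=2): fills=none; bids=[-] asks=[-]
After op 3 [order #3] market_sell(qty=2): fills=none; bids=[-] asks=[-]
After op 4 [order #4] limit_buy(price=105, qty=5): fills=none; bids=[#4:5@105] asks=[-]
After op 5 cancel(order #4): fills=none; bids=[-] asks=[-]
After op 6 [order #5] market_sell(qty=8): fills=none; bids=[-] asks=[-]

Answer: bid=- ask=-
bid=- ask=-
bid=- ask=-
bid=105 ask=-
bid=- ask=-
bid=- ask=-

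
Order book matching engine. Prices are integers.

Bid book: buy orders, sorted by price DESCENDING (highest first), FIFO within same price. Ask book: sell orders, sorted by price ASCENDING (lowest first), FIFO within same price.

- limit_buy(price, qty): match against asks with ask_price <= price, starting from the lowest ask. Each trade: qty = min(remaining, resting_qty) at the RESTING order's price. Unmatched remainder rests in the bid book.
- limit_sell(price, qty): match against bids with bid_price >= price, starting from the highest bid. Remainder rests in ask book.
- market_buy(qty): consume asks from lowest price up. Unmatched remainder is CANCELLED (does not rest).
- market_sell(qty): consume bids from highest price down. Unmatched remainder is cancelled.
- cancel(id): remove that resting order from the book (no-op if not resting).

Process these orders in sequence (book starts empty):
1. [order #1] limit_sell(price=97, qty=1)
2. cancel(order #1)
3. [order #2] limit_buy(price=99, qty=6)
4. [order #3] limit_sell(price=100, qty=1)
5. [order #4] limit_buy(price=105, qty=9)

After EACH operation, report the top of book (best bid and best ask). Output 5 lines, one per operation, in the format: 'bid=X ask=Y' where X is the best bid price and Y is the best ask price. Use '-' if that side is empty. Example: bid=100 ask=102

After op 1 [order #1] limit_sell(price=97, qty=1): fills=none; bids=[-] asks=[#1:1@97]
After op 2 cancel(order #1): fills=none; bids=[-] asks=[-]
After op 3 [order #2] limit_buy(price=99, qty=6): fills=none; bids=[#2:6@99] asks=[-]
After op 4 [order #3] limit_sell(price=100, qty=1): fills=none; bids=[#2:6@99] asks=[#3:1@100]
After op 5 [order #4] limit_buy(price=105, qty=9): fills=#4x#3:1@100; bids=[#4:8@105 #2:6@99] asks=[-]

Answer: bid=- ask=97
bid=- ask=-
bid=99 ask=-
bid=99 ask=100
bid=105 ask=-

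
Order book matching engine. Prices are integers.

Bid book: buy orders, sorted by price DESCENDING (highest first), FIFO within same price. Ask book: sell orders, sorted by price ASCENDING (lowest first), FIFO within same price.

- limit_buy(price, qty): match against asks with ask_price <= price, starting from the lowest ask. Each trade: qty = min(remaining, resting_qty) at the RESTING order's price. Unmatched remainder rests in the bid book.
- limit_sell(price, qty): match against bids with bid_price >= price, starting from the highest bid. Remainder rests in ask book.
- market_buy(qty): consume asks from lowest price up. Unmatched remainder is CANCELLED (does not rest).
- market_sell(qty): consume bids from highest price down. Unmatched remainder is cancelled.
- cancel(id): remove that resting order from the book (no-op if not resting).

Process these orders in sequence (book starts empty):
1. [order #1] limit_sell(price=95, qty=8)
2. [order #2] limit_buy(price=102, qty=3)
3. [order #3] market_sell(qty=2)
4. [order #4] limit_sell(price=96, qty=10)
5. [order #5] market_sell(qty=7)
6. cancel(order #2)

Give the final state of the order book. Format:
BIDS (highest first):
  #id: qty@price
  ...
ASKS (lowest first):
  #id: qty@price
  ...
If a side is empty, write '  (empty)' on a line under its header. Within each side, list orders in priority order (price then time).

After op 1 [order #1] limit_sell(price=95, qty=8): fills=none; bids=[-] asks=[#1:8@95]
After op 2 [order #2] limit_buy(price=102, qty=3): fills=#2x#1:3@95; bids=[-] asks=[#1:5@95]
After op 3 [order #3] market_sell(qty=2): fills=none; bids=[-] asks=[#1:5@95]
After op 4 [order #4] limit_sell(price=96, qty=10): fills=none; bids=[-] asks=[#1:5@95 #4:10@96]
After op 5 [order #5] market_sell(qty=7): fills=none; bids=[-] asks=[#1:5@95 #4:10@96]
After op 6 cancel(order #2): fills=none; bids=[-] asks=[#1:5@95 #4:10@96]

Answer: BIDS (highest first):
  (empty)
ASKS (lowest first):
  #1: 5@95
  #4: 10@96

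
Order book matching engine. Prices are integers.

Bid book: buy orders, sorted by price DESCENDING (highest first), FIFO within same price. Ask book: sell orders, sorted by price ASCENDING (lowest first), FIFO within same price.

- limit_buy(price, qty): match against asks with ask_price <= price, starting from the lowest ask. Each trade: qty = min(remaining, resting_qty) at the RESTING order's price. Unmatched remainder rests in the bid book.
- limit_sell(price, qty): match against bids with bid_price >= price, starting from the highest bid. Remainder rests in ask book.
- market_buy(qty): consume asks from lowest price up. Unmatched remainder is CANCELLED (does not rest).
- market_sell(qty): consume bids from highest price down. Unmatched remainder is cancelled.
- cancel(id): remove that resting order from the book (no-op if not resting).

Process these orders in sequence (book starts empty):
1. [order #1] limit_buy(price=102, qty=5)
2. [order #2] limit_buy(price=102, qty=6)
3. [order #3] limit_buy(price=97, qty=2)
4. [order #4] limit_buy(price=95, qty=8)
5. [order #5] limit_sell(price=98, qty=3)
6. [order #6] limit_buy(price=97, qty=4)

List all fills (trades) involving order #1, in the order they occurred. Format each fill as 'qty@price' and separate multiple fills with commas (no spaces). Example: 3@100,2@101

Answer: 3@102

Derivation:
After op 1 [order #1] limit_buy(price=102, qty=5): fills=none; bids=[#1:5@102] asks=[-]
After op 2 [order #2] limit_buy(price=102, qty=6): fills=none; bids=[#1:5@102 #2:6@102] asks=[-]
After op 3 [order #3] limit_buy(price=97, qty=2): fills=none; bids=[#1:5@102 #2:6@102 #3:2@97] asks=[-]
After op 4 [order #4] limit_buy(price=95, qty=8): fills=none; bids=[#1:5@102 #2:6@102 #3:2@97 #4:8@95] asks=[-]
After op 5 [order #5] limit_sell(price=98, qty=3): fills=#1x#5:3@102; bids=[#1:2@102 #2:6@102 #3:2@97 #4:8@95] asks=[-]
After op 6 [order #6] limit_buy(price=97, qty=4): fills=none; bids=[#1:2@102 #2:6@102 #3:2@97 #6:4@97 #4:8@95] asks=[-]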